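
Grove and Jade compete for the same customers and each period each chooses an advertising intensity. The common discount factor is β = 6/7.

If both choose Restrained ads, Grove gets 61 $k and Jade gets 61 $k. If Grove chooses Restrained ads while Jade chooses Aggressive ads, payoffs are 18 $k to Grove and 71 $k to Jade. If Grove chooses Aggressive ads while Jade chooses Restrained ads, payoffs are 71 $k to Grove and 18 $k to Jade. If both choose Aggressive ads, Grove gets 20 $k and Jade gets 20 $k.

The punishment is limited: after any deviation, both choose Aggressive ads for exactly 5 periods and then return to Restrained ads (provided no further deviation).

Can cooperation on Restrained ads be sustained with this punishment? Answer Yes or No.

Comparing payoff streams over the 6 periods until play realigns: cooperate → 61(1+β+…+β^5); deviate → 71 + 20(β+…+β^5).
Cooperation is sustained iff (61−20)(β+…+β^5) ≥ 71−61.
β+…+β^5 = 6/7·(1−(6/7)^5)/(1−6/7) = 3.2240, and (71−61)/(61−20) = 0.2439.
3.2240 ≥ 0.2439, so cooperation is sustainable.

Yes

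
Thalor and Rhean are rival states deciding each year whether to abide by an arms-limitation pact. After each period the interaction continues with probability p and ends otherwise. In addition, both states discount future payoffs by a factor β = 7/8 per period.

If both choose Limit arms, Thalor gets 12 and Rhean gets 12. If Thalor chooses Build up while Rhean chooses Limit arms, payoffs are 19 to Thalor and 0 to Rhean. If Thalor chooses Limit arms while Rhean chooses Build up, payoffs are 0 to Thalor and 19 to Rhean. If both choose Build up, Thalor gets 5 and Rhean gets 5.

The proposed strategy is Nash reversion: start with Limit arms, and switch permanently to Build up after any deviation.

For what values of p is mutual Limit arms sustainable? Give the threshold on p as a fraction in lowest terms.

4/7

With continuation probability p and discount β, the effective per-period discount factor is βp.
Grim-trigger IC: βp ≥ (19−12)/(19−5) = 1/2.
So p ≥ (1/2)/(7/8) = 4/7.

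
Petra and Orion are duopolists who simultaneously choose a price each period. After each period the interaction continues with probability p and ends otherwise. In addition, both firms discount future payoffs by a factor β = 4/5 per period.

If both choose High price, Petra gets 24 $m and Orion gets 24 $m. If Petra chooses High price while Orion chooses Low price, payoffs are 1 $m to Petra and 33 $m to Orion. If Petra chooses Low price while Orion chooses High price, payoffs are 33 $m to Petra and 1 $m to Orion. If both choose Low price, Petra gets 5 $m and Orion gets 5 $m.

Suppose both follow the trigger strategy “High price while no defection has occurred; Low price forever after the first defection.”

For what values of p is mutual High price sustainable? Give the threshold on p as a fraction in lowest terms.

Expected continuation weight on next period's payoff is β·p = 4/5·p, which plays the role of the discount factor.
Cooperation requires 4/5·p ≥ (33−24)/(33−5) = 9/28, hence p ≥ 45/112.

45/112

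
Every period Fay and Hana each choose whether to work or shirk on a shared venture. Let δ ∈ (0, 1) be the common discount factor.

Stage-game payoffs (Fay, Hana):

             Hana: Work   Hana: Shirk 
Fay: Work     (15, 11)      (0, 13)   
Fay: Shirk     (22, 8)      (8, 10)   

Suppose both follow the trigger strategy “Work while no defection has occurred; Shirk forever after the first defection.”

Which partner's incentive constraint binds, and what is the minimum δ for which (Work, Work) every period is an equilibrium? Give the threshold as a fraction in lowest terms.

Fay's threshold: (22−15)/(22−8) = 1/2.
Hana's threshold: (13−11)/(13−10) = 2/3.
1/2 < 2/3, so Hana binds and δ* = 2/3.

Hana; δ ≥ 2/3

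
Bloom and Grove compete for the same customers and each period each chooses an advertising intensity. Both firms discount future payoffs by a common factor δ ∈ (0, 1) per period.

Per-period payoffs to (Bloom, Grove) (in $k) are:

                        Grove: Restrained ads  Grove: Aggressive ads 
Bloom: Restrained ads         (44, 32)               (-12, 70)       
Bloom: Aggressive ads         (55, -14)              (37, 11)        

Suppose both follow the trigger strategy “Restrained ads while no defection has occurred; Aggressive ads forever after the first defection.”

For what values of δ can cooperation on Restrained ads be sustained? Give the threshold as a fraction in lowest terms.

For Bloom: deviation gain 55−44 = 11, per-period punishment loss 44−37 = 7. IC gives δ ≥ 11/18.
For Grove: gain 38, loss 21 per period, so δ ≥ 38/59.
The tighter constraint is Grove's, so cooperation needs δ ≥ 38/59.

38/59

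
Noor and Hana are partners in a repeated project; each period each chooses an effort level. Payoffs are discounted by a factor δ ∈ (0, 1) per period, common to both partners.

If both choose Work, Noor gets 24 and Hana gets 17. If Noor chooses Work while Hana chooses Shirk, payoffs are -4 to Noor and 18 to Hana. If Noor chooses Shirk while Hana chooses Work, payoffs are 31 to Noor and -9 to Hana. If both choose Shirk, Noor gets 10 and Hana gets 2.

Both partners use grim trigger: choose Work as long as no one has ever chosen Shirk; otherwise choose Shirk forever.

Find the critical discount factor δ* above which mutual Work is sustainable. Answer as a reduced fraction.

Noor: cooperation gives 24 each period; deviation gives 31 once then 10 forever.
  24/(1−δ) ≥ 31 + 10δ/(1−δ) ⇒ δ ≥ 7/21 = 1/3.
Hana: cooperation gives 17 each period; deviation gives 18 once then 2 forever.
  δ ≥ 1/16.
Both must hold, so the binding constraint is Noor's: δ ≥ 1/3.

1/3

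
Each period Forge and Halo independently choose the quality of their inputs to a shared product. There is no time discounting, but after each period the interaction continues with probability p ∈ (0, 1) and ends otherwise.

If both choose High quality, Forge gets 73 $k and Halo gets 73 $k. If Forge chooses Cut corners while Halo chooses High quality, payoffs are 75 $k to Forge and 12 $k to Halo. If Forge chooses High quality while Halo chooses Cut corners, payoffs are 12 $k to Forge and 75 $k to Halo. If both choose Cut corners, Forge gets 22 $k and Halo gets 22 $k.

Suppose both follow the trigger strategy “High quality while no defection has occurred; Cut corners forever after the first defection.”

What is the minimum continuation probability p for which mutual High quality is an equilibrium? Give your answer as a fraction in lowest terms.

2/53

With no time discounting, the continuation probability p plays the role of the discount factor.
Grim-trigger IC: 73/(1−p) ≥ 75 + 22p/(1−p) ⇒ p ≥ (75−73)/(75−22) = 2/53.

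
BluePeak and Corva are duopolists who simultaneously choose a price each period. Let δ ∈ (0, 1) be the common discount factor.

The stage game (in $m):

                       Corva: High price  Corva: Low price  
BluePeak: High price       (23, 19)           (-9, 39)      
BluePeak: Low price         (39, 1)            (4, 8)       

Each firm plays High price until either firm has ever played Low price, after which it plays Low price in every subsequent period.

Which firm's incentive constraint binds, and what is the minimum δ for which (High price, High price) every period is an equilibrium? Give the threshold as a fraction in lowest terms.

Corva; δ ≥ 20/31

For BluePeak: deviation gain 39−23 = 16, per-period punishment loss 23−4 = 19. IC gives δ ≥ 16/35.
For Corva: gain 20, loss 11 per period, so δ ≥ 20/31.
The tighter constraint is Corva's, so cooperation needs δ ≥ 20/31.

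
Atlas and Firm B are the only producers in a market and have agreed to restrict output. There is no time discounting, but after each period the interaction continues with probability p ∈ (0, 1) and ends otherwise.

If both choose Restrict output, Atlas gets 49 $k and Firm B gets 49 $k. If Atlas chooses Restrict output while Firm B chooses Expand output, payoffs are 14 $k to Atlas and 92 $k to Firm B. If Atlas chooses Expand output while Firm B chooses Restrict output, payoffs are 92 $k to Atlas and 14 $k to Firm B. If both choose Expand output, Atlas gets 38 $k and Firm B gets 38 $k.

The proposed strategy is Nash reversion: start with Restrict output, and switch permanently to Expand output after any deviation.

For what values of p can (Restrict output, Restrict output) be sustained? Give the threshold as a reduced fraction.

43/54

Expected cooperation value is 49 + p·49 + p²·49 + … = 49/(1−p); deviation gives 92 + p·38/(1−p).
49 ≥ 92(1−p) + 38p ⇒ 54p ≥ 43 ⇒ p ≥ 43/54.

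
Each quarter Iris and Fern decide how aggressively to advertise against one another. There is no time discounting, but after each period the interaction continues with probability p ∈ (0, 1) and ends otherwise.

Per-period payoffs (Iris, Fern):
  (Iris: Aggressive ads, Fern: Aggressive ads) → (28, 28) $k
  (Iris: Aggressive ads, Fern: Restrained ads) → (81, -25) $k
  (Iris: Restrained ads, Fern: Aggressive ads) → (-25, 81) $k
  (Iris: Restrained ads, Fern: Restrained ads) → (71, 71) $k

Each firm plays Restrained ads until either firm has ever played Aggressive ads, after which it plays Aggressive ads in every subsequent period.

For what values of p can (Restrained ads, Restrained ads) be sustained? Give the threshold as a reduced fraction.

10/53

Expected cooperation value is 71 + p·71 + p²·71 + … = 71/(1−p); deviation gives 81 + p·28/(1−p).
71 ≥ 81(1−p) + 28p ⇒ 53p ≥ 10 ⇒ p ≥ 10/53.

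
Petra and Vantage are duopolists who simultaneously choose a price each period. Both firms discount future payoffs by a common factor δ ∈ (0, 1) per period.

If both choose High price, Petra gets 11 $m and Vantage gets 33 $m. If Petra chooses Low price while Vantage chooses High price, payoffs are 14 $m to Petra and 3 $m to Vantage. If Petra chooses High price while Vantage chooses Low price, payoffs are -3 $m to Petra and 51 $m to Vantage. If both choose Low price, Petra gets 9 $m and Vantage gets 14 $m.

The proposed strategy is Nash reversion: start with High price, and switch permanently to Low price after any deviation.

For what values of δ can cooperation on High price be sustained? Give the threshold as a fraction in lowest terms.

3/5

Petra's threshold: (14−11)/(14−9) = 3/5.
Vantage's threshold: (51−33)/(51−14) = 18/37.
3/5 > 18/37, so Petra binds and δ* = 3/5.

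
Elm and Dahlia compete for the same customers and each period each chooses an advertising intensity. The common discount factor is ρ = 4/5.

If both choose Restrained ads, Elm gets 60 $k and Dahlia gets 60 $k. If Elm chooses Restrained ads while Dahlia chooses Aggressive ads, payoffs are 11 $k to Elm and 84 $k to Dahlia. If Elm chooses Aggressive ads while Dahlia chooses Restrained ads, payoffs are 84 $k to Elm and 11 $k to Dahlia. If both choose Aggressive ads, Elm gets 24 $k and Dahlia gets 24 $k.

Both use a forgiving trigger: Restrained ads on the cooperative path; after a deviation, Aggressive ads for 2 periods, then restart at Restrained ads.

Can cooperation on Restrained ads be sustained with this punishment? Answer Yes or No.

IC: ρ+…+ρ^2 ≥ (84−60)/(60−24) = 2/3.
At ρ = 4/5: partial sum = 1.4400 ≥ 0.6667. Cooperation sustainable.

Yes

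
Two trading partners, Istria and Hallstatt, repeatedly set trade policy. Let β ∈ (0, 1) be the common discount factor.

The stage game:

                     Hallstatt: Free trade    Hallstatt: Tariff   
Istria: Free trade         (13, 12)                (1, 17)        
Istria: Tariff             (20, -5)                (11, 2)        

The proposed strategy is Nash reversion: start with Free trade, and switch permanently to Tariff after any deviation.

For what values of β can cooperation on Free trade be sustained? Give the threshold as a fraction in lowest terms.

7/9

Istria's threshold: (20−13)/(20−11) = 7/9.
Hallstatt's threshold: (17−12)/(17−2) = 1/3.
7/9 > 1/3, so Istria binds and β* = 7/9.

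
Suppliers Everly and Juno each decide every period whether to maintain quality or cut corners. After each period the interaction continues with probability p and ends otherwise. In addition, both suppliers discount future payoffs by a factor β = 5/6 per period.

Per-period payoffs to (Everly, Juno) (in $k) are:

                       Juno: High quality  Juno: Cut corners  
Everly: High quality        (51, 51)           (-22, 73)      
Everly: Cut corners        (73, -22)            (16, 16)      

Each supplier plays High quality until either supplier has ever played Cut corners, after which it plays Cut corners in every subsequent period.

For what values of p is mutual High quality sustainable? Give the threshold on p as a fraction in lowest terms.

44/95

Expected continuation weight on next period's payoff is β·p = 5/6·p, which plays the role of the discount factor.
Cooperation requires 5/6·p ≥ (73−51)/(73−16) = 22/57, hence p ≥ 44/95.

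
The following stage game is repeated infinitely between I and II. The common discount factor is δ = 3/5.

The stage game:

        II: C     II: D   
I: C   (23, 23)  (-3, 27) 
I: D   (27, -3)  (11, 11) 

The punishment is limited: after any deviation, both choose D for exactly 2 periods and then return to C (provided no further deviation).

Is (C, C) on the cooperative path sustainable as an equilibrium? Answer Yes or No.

A one-shot deviation gives 27 now, then 11 for 2 periods, then back to 23.
Gain from deviating: (27−23) today; loss: (23−11) in each of the next 2 periods.
No-deviation condition: (23−11)(δ+…+δ^2) ≥ 27−23, i.e. δ+…+δ^2 ≥ 1/3.
At δ = 3/5: δ+…+δ^2 = 0.9600 ≥ 0.3333.
So cooperation is sustainable.

Yes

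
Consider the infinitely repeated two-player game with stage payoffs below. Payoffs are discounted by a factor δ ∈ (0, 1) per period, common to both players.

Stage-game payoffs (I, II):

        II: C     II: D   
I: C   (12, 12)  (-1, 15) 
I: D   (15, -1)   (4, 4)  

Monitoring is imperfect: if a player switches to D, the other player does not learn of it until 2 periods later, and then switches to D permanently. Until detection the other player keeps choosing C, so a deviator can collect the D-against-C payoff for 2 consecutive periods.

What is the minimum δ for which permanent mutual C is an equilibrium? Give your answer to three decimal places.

0.522

A deviator earns 15 for 2 periods, then 4 forever; cooperating earns 12 forever. Multiplying the IC by (1−δ):
12 ≥ 15(1−δ^2) + 4δ^2, so 11·δ^2 ≥ 3 and δ^2 ≥ 3/11.
δ ≥ (3/11)^(1/2) ≈ 0.522.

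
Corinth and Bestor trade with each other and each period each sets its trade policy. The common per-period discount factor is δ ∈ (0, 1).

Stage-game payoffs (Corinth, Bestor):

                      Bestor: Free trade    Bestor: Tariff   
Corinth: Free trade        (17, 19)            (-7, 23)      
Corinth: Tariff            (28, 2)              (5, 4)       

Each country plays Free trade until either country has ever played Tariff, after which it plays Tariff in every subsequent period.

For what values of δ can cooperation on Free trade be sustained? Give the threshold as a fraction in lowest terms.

11/23

Corinth's threshold: (28−17)/(28−5) = 11/23.
Bestor's threshold: (23−19)/(23−4) = 4/19.
11/23 > 4/19, so Corinth binds and δ* = 11/23.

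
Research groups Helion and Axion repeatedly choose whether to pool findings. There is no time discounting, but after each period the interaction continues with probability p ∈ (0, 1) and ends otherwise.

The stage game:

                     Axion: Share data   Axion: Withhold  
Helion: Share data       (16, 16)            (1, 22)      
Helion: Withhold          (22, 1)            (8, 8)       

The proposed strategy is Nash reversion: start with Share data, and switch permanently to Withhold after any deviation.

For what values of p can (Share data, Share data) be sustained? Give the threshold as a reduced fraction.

Expected cooperation value is 16 + p·16 + p²·16 + … = 16/(1−p); deviation gives 22 + p·8/(1−p).
16 ≥ 22(1−p) + 8p ⇒ 14p ≥ 6 ⇒ p ≥ 6/14 = 3/7.

3/7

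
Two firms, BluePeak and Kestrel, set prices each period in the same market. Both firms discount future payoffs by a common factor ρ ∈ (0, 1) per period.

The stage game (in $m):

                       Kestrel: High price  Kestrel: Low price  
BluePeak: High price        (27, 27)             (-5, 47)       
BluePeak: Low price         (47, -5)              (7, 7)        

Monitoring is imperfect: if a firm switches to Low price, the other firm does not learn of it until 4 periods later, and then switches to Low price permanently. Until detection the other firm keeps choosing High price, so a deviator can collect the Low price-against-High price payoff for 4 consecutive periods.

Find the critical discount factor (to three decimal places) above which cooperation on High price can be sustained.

Deviating for the 4 undetected periods gains 47−27 = 20 per period over cooperation, then loses 27−7 = 20 per period forever once punishment starts.
Gain: 20(1 + ρ + … + ρ^3); loss: 20·ρ^4/(1−ρ).
No profitable deviation ⇔ 20(1−ρ^4) ≤ 20·ρ^4, i.e. ρ^4 ≥ 20/(20+20) = 1/2.
Hence ρ ≥ (1/2)^(1/4) ≈ 0.841.

0.841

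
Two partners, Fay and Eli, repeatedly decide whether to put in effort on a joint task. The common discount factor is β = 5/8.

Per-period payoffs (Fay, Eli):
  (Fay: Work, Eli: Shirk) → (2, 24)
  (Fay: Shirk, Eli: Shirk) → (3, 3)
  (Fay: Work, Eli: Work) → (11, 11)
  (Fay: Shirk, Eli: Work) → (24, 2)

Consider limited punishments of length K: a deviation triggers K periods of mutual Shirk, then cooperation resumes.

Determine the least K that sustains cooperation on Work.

Need Σ_{k=1}^{K} β^k ≥ (24−11)/(11−3) = 1.6250 at β = 5/8.
At K = 7 the sum is 1.6046 < 1.6250; at K = 8 it is 1.6279 ≥ 1.6250.
So the minimum punishment length is K = 8.

8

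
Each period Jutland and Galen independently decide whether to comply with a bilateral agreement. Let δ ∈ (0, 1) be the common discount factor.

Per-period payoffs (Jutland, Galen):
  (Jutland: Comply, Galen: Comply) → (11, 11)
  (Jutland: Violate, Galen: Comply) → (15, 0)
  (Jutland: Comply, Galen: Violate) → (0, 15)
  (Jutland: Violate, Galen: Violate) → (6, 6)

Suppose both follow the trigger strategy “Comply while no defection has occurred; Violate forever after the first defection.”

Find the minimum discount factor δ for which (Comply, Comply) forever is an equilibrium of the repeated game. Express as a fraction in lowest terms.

One-period gain from deviating is 15 − 11 = 4. The loss is 11 − 6 = 5 in every subsequent period, with present value 5·δ/(1−δ).
Deviation is unprofitable when 5·δ/(1−δ) ≥ 4, i.e. δ/(1−δ) ≥ 4/5.
Equivalently δ ≥ 4/(4+5) = 4/9.

4/9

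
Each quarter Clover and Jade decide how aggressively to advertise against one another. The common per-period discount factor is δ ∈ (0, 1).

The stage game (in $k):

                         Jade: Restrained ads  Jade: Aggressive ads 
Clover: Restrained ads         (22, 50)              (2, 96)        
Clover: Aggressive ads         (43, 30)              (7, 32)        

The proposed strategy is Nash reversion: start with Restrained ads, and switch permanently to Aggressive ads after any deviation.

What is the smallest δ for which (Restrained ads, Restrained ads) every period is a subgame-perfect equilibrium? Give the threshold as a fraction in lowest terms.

23/32

Clover's threshold: (43−22)/(43−7) = 7/12.
Jade's threshold: (96−50)/(96−32) = 23/32.
7/12 < 23/32, so Jade binds and δ* = 23/32.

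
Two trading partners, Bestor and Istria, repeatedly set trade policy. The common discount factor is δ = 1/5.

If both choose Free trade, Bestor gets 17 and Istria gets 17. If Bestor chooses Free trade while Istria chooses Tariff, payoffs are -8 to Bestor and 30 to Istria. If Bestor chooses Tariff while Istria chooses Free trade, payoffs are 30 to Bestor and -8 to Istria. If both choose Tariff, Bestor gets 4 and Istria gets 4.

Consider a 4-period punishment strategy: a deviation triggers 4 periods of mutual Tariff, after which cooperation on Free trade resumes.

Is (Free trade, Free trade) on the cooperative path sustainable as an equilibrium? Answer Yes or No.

A one-shot deviation gives 30 now, then 4 for 4 periods, then back to 17.
Gain from deviating: (30−17) today; loss: (17−4) in each of the next 4 periods.
No-deviation condition: (17−4)(δ+…+δ^4) ≥ 30−17, i.e. δ+…+δ^4 ≥ 1.
At δ = 1/5: δ+…+δ^4 = 0.2496 < 1.0000.
So cooperation is not sustainable.

No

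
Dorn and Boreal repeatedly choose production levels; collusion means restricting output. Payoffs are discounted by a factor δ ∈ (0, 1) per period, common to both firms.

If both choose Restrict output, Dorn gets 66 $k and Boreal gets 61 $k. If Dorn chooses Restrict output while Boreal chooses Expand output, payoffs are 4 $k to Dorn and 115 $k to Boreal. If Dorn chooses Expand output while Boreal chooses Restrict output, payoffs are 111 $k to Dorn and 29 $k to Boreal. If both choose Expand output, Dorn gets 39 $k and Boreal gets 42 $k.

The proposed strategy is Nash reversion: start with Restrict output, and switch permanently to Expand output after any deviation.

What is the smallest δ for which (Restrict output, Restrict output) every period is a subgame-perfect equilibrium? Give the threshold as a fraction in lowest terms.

Dorn's threshold: (111−66)/(111−39) = 5/8.
Boreal's threshold: (115−61)/(115−42) = 54/73.
5/8 < 54/73, so Boreal binds and δ* = 54/73.

54/73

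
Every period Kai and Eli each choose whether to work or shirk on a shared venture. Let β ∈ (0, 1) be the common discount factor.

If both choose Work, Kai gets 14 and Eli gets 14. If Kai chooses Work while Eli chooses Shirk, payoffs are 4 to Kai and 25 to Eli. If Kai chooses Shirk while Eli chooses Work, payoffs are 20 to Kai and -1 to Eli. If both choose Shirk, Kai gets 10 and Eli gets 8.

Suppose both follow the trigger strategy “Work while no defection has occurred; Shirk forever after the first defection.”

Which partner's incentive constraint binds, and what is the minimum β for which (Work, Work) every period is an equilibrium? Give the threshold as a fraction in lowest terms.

For Kai: deviation gain 20−14 = 6, per-period punishment loss 14−10 = 4. IC gives β ≥ 6/10 = 3/5.
For Eli: gain 11, loss 6 per period, so β ≥ 11/17.
The tighter constraint is Eli's, so cooperation needs β ≥ 11/17.

Eli; β ≥ 11/17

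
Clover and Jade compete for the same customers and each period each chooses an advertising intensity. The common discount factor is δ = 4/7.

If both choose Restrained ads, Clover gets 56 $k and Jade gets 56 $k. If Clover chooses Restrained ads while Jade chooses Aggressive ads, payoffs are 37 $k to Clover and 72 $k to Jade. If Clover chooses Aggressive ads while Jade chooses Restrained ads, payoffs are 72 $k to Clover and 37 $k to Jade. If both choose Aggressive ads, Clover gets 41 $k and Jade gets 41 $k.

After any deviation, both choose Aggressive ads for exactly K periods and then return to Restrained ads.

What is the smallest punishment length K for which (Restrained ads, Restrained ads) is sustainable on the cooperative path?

Need Σ_{k=1}^{K} δ^k ≥ (72−56)/(56−41) = 1.0667 at δ = 4/7.
At K = 2 the sum is 0.8980 < 1.0667; at K = 3 it is 1.0845 ≥ 1.0667.
So the minimum punishment length is K = 3.

3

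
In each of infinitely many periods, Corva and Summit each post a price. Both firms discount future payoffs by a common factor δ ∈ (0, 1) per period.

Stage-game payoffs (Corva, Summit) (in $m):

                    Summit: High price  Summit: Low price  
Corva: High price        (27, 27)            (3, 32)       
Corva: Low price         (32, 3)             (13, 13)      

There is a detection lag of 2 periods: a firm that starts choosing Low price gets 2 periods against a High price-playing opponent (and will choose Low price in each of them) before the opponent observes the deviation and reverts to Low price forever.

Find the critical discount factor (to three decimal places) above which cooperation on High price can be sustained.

Deviating for the 2 undetected periods gains 32−27 = 5 per period over cooperation, then loses 27−13 = 14 per period forever once punishment starts.
Gain: 5(1 + δ + … + δ^1); loss: 14·δ^2/(1−δ).
No profitable deviation ⇔ 5(1−δ^2) ≤ 14·δ^2, i.e. δ^2 ≥ 5/(5+14) = 5/19.
Hence δ ≥ (5/19)^(1/2) ≈ 0.513.

0.513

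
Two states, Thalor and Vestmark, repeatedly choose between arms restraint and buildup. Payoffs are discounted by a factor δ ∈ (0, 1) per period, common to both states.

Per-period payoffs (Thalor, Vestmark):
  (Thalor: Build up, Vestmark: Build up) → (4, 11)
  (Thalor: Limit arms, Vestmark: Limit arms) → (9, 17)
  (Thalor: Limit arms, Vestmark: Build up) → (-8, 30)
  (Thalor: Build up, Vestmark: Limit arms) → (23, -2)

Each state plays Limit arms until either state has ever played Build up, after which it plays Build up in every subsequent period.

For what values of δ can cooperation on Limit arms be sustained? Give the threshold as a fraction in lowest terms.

14/19

Thalor's threshold: (23−9)/(23−4) = 14/19.
Vestmark's threshold: (30−17)/(30−11) = 13/19.
14/19 > 13/19, so Thalor binds and δ* = 14/19.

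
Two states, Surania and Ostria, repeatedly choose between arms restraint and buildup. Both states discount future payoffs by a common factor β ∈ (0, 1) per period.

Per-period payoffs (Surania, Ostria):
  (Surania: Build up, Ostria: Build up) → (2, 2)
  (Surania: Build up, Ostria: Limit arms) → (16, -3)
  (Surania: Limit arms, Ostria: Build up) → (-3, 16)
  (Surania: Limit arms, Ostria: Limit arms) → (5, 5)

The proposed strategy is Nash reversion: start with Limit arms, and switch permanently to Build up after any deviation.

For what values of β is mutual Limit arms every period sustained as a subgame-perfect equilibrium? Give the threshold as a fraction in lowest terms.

Cooperation forever yields 5 each period: 5/(1−β).
Deviating yields 16 once, then 2 forever: 16 + 2β/(1−β).
No profitable deviation requires 5/(1−β) ≥ 16 + 2β/(1−β).
Multiplying by (1−β): 5 ≥ 16(1−β) + 2β = 16 − 14β.
So 14β ≥ 11, i.e. β ≥ 11/14.

11/14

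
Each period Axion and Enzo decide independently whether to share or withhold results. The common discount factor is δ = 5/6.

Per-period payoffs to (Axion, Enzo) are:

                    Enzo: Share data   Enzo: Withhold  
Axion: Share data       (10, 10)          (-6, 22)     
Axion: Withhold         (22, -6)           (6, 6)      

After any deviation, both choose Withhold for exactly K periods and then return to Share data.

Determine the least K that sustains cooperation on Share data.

6

IC: δ(1−δ^K)/(1−δ) ≥ (22−10)/(10−6) = 3.
With δ = 5/6: need 1 − δ^K ≥ 3·(1−5/6)/(5/6), i.e. δ^K ≤ 0.4000.
Since (5/6)^5 = 0.4019 and (5/6)^6 = 0.3349, the smallest such K is 6.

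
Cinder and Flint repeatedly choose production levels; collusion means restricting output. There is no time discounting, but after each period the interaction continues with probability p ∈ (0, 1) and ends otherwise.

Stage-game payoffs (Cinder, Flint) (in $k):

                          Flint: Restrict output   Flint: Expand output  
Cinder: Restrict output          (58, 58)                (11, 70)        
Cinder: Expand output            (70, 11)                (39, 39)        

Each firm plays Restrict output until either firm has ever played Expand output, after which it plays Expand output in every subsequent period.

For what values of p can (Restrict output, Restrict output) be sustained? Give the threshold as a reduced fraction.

Expected cooperation value is 58 + p·58 + p²·58 + … = 58/(1−p); deviation gives 70 + p·39/(1−p).
58 ≥ 70(1−p) + 39p ⇒ 31p ≥ 12 ⇒ p ≥ 12/31.

12/31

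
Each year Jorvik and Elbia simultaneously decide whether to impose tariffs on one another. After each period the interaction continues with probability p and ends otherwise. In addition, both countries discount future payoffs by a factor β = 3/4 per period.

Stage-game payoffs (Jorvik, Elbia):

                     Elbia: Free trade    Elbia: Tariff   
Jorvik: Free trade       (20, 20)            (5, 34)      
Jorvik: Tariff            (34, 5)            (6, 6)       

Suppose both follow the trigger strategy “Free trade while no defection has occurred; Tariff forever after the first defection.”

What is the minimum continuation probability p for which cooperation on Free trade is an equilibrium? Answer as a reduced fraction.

2/3

With continuation probability p and discount β, the effective per-period discount factor is βp.
Grim-trigger IC: βp ≥ (34−20)/(34−6) = 1/2.
So p ≥ (1/2)/(3/4) = 2/3.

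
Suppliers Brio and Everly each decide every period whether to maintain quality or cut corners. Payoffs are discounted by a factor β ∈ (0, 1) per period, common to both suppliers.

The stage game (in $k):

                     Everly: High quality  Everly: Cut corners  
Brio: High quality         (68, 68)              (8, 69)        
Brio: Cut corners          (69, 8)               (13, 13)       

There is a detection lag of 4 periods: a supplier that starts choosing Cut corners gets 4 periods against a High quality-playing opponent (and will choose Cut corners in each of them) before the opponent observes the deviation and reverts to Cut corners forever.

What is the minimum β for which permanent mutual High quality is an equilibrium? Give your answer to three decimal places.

0.366

Deviating for the 4 undetected periods gains 69−68 = 1 per period over cooperation, then loses 68−13 = 55 per period forever once punishment starts.
Gain: 1(1 + β + … + β^3); loss: 55·β^4/(1−β).
No profitable deviation ⇔ 1(1−β^4) ≤ 55·β^4, i.e. β^4 ≥ 1/(1+55) = 1/56.
Hence β ≥ (1/56)^(1/4) ≈ 0.366.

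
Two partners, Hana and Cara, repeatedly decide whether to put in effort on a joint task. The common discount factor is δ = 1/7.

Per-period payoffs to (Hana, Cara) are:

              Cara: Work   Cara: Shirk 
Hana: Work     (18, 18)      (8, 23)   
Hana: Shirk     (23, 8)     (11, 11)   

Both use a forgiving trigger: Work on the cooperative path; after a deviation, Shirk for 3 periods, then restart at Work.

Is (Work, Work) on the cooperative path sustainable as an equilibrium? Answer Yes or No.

No

Comparing payoff streams over the 4 periods until play realigns: cooperate → 18(1+δ+…+δ^3); deviate → 23 + 11(δ+…+δ^3).
Cooperation is sustained iff (18−11)(δ+…+δ^3) ≥ 23−18.
δ+…+δ^3 = 1/7·(1−(1/7)^3)/(1−1/7) = 0.1662, and (23−18)/(18−11) = 0.7143.
0.1662 < 0.7143, so cooperation is not sustainable.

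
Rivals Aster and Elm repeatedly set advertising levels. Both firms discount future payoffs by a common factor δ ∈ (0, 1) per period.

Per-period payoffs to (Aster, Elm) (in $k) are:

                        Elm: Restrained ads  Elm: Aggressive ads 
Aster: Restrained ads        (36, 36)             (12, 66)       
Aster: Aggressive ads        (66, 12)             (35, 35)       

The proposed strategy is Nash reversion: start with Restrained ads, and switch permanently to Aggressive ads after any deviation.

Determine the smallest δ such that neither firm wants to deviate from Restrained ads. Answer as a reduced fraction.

30/31

Cooperation forever yields 36 each period: 36/(1−δ).
Deviating yields 66 once, then 35 forever: 66 + 35δ/(1−δ).
No profitable deviation requires 36/(1−δ) ≥ 66 + 35δ/(1−δ).
Multiplying by (1−δ): 36 ≥ 66(1−δ) + 35δ = 66 − 31δ.
So 31δ ≥ 30, i.e. δ ≥ 30/31.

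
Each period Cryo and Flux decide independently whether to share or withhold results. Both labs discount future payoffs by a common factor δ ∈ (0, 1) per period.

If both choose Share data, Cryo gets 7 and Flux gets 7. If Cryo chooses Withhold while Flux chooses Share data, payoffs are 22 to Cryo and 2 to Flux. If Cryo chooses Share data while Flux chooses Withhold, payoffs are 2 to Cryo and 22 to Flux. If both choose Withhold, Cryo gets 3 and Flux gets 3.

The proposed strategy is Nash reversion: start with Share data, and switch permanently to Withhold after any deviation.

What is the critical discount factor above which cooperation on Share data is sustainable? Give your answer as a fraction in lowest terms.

15/19

Under grim trigger the critical discount factor is (T−C)/(T−P) with T = 22, C = 7, P = 3.
δ* = (22−7)/(22−3) = 15/19.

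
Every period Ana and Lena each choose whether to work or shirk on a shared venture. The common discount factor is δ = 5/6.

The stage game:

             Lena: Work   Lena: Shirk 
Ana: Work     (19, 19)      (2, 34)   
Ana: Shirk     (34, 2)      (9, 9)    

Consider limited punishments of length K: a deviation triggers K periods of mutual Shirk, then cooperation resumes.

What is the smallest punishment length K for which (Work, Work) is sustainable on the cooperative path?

Need Σ_{k=1}^{K} δ^k ≥ (34−19)/(19−9) = 1.5000 at δ = 5/6.
At K = 1 the sum is 0.8333 < 1.5000; at K = 2 it is 1.5278 ≥ 1.5000.
So the minimum punishment length is K = 2.

2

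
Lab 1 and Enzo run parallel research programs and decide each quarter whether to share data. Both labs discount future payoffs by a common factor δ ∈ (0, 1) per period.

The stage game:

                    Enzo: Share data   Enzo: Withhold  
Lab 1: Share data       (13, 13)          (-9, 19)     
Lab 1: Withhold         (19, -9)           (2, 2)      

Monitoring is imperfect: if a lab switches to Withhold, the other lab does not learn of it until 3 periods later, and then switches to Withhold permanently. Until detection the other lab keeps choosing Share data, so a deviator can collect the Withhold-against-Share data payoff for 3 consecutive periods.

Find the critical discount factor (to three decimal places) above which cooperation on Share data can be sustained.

0.707

Deviating for the 3 undetected periods gains 19−13 = 6 per period over cooperation, then loses 13−2 = 11 per period forever once punishment starts.
Gain: 6(1 + δ + … + δ^2); loss: 11·δ^3/(1−δ).
No profitable deviation ⇔ 6(1−δ^3) ≤ 11·δ^3, i.e. δ^3 ≥ 6/(6+11) = 6/17.
Hence δ ≥ (6/17)^(1/3) ≈ 0.707.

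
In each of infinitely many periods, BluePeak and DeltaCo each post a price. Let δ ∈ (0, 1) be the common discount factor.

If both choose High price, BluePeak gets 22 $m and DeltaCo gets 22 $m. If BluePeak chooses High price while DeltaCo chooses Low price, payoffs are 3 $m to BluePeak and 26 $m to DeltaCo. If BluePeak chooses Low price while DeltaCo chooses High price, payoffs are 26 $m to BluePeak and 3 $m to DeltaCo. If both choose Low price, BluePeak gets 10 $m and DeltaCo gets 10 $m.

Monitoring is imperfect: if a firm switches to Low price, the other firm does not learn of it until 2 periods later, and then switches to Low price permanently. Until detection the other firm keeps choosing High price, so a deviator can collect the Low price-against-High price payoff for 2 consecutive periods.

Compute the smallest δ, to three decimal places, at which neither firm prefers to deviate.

Deviating for the 2 undetected periods gains 26−22 = 4 per period over cooperation, then loses 22−10 = 12 per period forever once punishment starts.
Gain: 4(1 + δ + … + δ^1); loss: 12·δ^2/(1−δ).
No profitable deviation ⇔ 4(1−δ^2) ≤ 12·δ^2, i.e. δ^2 ≥ 4/(4+12) = 1/4.
Hence δ ≥ (1/4)^(1/2) ≈ 0.500.

0.500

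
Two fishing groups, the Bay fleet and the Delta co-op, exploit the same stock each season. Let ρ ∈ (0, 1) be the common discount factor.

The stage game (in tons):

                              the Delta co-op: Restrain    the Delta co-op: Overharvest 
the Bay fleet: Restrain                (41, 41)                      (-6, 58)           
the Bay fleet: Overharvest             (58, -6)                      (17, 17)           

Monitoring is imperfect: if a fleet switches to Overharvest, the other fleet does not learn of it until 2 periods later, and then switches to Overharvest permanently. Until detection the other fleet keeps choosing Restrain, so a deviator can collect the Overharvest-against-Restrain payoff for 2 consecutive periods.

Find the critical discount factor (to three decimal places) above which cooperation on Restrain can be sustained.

The best deviation is to choose Overharvest for all 2 undetected periods, earning 58 each, then 17 forever once detected.
Deviation value: 58(1−ρ^2)/(1−ρ) + 17ρ^2/(1−ρ); cooperation value: 41/(1−ρ).
IC: 41 ≥ 58(1−ρ^2) + 17ρ^2 = 58 − 41ρ^2.
So ρ^2 ≥ 17/41, giving ρ ≥ (17/41)^(1/2) ≈ 0.644.

0.644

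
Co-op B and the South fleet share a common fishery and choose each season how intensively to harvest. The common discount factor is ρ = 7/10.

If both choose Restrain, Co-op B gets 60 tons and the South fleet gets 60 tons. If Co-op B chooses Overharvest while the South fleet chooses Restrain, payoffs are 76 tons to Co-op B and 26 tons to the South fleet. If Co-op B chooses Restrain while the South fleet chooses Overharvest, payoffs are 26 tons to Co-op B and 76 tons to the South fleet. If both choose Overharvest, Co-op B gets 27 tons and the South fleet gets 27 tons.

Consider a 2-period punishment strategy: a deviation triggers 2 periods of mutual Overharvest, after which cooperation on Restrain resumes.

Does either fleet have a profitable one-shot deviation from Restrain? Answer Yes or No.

IC: ρ+…+ρ^2 ≥ (76−60)/(60−27) = 16/33.
At ρ = 7/10: partial sum = 1.1900 ≥ 0.4848. Cooperation sustainable.

No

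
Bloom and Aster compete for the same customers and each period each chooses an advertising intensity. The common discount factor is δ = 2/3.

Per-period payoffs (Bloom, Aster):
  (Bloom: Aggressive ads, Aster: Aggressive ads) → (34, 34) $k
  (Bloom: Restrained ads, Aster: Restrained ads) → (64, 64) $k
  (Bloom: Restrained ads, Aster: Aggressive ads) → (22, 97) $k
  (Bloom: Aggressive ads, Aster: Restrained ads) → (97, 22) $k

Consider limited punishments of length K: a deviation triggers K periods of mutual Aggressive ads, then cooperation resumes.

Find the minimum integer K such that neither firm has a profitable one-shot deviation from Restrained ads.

2

IC: δ(1−δ^K)/(1−δ) ≥ (97−64)/(64−34) = 11/10.
With δ = 2/3: need 1 − δ^K ≥ 11/10·(1−2/3)/(2/3), i.e. δ^K ≤ 0.4500.
Since (2/3)^1 = 0.6667 and (2/3)^2 = 0.4444, the smallest such K is 2.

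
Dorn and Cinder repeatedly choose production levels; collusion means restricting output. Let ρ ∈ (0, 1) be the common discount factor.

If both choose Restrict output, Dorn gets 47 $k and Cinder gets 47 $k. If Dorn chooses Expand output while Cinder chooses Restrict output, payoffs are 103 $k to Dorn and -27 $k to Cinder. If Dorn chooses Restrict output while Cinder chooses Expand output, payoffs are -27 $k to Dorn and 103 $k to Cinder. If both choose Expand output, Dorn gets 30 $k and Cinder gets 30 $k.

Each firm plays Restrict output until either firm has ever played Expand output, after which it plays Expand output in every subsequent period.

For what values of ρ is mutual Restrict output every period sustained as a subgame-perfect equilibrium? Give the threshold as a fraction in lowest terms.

Under grim trigger the critical discount factor is (T−C)/(T−P) with T = 103, C = 47, P = 30.
ρ* = (103−47)/(103−30) = 56/73.

56/73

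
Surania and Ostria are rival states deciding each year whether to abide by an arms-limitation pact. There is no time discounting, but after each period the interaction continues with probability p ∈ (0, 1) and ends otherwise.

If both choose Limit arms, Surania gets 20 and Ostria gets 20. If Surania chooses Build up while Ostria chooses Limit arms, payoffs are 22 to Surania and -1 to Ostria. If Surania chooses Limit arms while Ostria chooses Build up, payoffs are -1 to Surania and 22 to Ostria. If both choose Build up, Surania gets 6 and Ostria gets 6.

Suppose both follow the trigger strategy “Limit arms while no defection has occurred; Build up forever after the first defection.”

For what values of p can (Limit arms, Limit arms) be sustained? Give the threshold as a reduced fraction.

With no time discounting, the continuation probability p plays the role of the discount factor.
Grim-trigger IC: 20/(1−p) ≥ 22 + 6p/(1−p) ⇒ p ≥ (22−20)/(22−6) = 1/8.

1/8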